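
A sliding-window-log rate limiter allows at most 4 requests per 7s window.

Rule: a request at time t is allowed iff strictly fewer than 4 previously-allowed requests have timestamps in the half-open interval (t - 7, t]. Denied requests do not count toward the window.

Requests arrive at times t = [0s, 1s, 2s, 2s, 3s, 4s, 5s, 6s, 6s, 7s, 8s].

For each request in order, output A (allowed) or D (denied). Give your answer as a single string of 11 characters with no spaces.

Tracking allowed requests in the window:
  req#1 t=0s: ALLOW
  req#2 t=1s: ALLOW
  req#3 t=2s: ALLOW
  req#4 t=2s: ALLOW
  req#5 t=3s: DENY
  req#6 t=4s: DENY
  req#7 t=5s: DENY
  req#8 t=6s: DENY
  req#9 t=6s: DENY
  req#10 t=7s: ALLOW
  req#11 t=8s: ALLOW

Answer: AAAADDDDDAA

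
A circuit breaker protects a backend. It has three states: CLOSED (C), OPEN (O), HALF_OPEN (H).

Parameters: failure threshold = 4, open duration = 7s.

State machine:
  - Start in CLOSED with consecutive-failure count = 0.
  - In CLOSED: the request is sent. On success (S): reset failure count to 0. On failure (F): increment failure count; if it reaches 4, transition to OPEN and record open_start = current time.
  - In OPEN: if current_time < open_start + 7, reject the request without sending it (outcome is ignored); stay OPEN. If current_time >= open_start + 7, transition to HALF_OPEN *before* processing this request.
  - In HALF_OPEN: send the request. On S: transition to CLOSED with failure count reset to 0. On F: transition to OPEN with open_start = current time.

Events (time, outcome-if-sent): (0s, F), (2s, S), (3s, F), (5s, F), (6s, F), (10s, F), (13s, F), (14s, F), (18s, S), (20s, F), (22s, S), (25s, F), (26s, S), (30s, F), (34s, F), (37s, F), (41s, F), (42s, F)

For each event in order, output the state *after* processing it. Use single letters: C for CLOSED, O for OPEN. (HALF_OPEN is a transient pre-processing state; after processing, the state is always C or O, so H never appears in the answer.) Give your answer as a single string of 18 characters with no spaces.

State after each event:
  event#1 t=0s outcome=F: state=CLOSED
  event#2 t=2s outcome=S: state=CLOSED
  event#3 t=3s outcome=F: state=CLOSED
  event#4 t=5s outcome=F: state=CLOSED
  event#5 t=6s outcome=F: state=CLOSED
  event#6 t=10s outcome=F: state=OPEN
  event#7 t=13s outcome=F: state=OPEN
  event#8 t=14s outcome=F: state=OPEN
  event#9 t=18s outcome=S: state=CLOSED
  event#10 t=20s outcome=F: state=CLOSED
  event#11 t=22s outcome=S: state=CLOSED
  event#12 t=25s outcome=F: state=CLOSED
  event#13 t=26s outcome=S: state=CLOSED
  event#14 t=30s outcome=F: state=CLOSED
  event#15 t=34s outcome=F: state=CLOSED
  event#16 t=37s outcome=F: state=CLOSED
  event#17 t=41s outcome=F: state=OPEN
  event#18 t=42s outcome=F: state=OPEN

Answer: CCCCCOOOCCCCCCCCOO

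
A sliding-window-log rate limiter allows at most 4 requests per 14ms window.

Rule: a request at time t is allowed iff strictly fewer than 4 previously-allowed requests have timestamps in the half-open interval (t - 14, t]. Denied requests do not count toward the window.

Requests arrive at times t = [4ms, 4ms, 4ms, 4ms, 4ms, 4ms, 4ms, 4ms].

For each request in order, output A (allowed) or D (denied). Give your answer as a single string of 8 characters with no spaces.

Tracking allowed requests in the window:
  req#1 t=4ms: ALLOW
  req#2 t=4ms: ALLOW
  req#3 t=4ms: ALLOW
  req#4 t=4ms: ALLOW
  req#5 t=4ms: DENY
  req#6 t=4ms: DENY
  req#7 t=4ms: DENY
  req#8 t=4ms: DENY

Answer: AAAADDDD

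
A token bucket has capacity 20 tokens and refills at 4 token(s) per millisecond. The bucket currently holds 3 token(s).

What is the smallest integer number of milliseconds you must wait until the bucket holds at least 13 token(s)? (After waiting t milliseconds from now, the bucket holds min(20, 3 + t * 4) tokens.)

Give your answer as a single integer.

Answer: 3

Derivation:
Need 3 + t * 4 >= 13, so t >= 10/4.
Smallest integer t = ceil(10/4) = 3.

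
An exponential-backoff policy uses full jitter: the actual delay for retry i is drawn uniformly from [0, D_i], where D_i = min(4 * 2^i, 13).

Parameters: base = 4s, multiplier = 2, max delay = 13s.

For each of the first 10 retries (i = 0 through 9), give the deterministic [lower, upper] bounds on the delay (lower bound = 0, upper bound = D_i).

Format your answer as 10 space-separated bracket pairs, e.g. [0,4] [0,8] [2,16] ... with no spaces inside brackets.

Computing bounds per retry:
  i=0: D_i=min(4*2^0,13)=4, bounds=[0,4]
  i=1: D_i=min(4*2^1,13)=8, bounds=[0,8]
  i=2: D_i=min(4*2^2,13)=13, bounds=[0,13]
  i=3: D_i=min(4*2^3,13)=13, bounds=[0,13]
  i=4: D_i=min(4*2^4,13)=13, bounds=[0,13]
  i=5: D_i=min(4*2^5,13)=13, bounds=[0,13]
  i=6: D_i=min(4*2^6,13)=13, bounds=[0,13]
  i=7: D_i=min(4*2^7,13)=13, bounds=[0,13]
  i=8: D_i=min(4*2^8,13)=13, bounds=[0,13]
  i=9: D_i=min(4*2^9,13)=13, bounds=[0,13]

Answer: [0,4] [0,8] [0,13] [0,13] [0,13] [0,13] [0,13] [0,13] [0,13] [0,13]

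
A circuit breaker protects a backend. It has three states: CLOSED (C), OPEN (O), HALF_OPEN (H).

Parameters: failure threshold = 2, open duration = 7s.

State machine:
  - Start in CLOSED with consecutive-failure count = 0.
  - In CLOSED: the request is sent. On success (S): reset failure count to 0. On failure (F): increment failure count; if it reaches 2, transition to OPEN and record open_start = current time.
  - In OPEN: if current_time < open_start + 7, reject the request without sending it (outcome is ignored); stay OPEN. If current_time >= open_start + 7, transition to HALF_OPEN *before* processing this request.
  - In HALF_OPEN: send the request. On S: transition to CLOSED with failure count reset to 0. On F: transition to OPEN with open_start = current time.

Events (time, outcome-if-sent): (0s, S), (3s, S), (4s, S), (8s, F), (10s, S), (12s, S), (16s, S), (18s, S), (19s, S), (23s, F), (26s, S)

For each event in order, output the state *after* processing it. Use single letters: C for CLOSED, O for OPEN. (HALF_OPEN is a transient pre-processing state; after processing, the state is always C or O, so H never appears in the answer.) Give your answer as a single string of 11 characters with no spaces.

State after each event:
  event#1 t=0s outcome=S: state=CLOSED
  event#2 t=3s outcome=S: state=CLOSED
  event#3 t=4s outcome=S: state=CLOSED
  event#4 t=8s outcome=F: state=CLOSED
  event#5 t=10s outcome=S: state=CLOSED
  event#6 t=12s outcome=S: state=CLOSED
  event#7 t=16s outcome=S: state=CLOSED
  event#8 t=18s outcome=S: state=CLOSED
  event#9 t=19s outcome=S: state=CLOSED
  event#10 t=23s outcome=F: state=CLOSED
  event#11 t=26s outcome=S: state=CLOSED

Answer: CCCCCCCCCCC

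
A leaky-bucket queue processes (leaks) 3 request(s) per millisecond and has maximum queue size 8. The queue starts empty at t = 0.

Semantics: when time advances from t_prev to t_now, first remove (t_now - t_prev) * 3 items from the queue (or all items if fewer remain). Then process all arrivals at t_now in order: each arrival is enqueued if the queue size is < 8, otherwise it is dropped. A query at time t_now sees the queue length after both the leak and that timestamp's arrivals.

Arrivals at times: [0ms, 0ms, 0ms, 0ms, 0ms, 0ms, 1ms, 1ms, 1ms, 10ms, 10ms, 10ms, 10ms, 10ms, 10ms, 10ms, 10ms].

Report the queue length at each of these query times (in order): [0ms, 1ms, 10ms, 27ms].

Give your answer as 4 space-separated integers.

Answer: 6 6 8 0

Derivation:
Queue lengths at query times:
  query t=0ms: backlog = 6
  query t=1ms: backlog = 6
  query t=10ms: backlog = 8
  query t=27ms: backlog = 0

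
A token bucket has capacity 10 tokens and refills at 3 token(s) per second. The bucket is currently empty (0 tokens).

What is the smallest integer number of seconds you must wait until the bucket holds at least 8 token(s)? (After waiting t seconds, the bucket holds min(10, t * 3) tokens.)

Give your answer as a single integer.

Need t * 3 >= 8, so t >= 8/3.
Smallest integer t = ceil(8/3) = 3.

Answer: 3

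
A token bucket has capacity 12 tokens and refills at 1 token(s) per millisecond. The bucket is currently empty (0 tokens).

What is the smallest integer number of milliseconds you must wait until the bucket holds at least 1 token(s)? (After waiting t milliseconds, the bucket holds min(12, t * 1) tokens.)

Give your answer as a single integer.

Answer: 1

Derivation:
Need t * 1 >= 1, so t >= 1/1.
Smallest integer t = ceil(1/1) = 1.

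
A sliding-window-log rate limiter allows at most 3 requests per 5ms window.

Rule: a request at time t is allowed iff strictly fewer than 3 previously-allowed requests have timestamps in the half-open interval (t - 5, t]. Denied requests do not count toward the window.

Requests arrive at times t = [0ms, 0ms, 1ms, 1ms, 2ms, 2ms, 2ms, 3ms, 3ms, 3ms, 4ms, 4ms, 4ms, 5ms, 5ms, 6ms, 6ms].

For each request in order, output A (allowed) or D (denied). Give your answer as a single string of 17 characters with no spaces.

Tracking allowed requests in the window:
  req#1 t=0ms: ALLOW
  req#2 t=0ms: ALLOW
  req#3 t=1ms: ALLOW
  req#4 t=1ms: DENY
  req#5 t=2ms: DENY
  req#6 t=2ms: DENY
  req#7 t=2ms: DENY
  req#8 t=3ms: DENY
  req#9 t=3ms: DENY
  req#10 t=3ms: DENY
  req#11 t=4ms: DENY
  req#12 t=4ms: DENY
  req#13 t=4ms: DENY
  req#14 t=5ms: ALLOW
  req#15 t=5ms: ALLOW
  req#16 t=6ms: ALLOW
  req#17 t=6ms: DENY

Answer: AAADDDDDDDDDDAAAD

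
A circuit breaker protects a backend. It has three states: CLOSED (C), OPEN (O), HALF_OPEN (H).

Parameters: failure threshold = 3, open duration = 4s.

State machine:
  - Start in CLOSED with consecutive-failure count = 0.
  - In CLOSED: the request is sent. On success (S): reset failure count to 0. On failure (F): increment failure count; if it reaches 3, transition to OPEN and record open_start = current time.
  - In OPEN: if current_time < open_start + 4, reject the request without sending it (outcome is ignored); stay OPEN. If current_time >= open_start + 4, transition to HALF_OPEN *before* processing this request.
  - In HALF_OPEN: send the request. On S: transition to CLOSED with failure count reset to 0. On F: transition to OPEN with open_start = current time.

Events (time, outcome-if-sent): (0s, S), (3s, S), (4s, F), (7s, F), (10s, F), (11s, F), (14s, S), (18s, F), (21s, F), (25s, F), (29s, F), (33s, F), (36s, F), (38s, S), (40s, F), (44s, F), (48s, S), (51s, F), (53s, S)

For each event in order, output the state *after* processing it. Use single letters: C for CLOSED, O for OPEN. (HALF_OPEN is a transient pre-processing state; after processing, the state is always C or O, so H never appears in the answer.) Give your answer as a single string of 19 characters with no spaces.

Answer: CCCCOOCCCOOOOCCCCCC

Derivation:
State after each event:
  event#1 t=0s outcome=S: state=CLOSED
  event#2 t=3s outcome=S: state=CLOSED
  event#3 t=4s outcome=F: state=CLOSED
  event#4 t=7s outcome=F: state=CLOSED
  event#5 t=10s outcome=F: state=OPEN
  event#6 t=11s outcome=F: state=OPEN
  event#7 t=14s outcome=S: state=CLOSED
  event#8 t=18s outcome=F: state=CLOSED
  event#9 t=21s outcome=F: state=CLOSED
  event#10 t=25s outcome=F: state=OPEN
  event#11 t=29s outcome=F: state=OPEN
  event#12 t=33s outcome=F: state=OPEN
  event#13 t=36s outcome=F: state=OPEN
  event#14 t=38s outcome=S: state=CLOSED
  event#15 t=40s outcome=F: state=CLOSED
  event#16 t=44s outcome=F: state=CLOSED
  event#17 t=48s outcome=S: state=CLOSED
  event#18 t=51s outcome=F: state=CLOSED
  event#19 t=53s outcome=S: state=CLOSED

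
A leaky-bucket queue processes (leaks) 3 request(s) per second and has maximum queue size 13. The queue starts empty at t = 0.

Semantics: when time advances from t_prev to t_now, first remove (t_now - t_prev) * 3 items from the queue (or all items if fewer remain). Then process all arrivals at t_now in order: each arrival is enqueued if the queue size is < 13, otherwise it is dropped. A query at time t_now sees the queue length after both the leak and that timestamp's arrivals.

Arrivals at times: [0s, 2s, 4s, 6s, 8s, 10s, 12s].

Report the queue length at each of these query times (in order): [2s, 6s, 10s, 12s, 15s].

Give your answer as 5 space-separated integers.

Queue lengths at query times:
  query t=2s: backlog = 1
  query t=6s: backlog = 1
  query t=10s: backlog = 1
  query t=12s: backlog = 1
  query t=15s: backlog = 0

Answer: 1 1 1 1 0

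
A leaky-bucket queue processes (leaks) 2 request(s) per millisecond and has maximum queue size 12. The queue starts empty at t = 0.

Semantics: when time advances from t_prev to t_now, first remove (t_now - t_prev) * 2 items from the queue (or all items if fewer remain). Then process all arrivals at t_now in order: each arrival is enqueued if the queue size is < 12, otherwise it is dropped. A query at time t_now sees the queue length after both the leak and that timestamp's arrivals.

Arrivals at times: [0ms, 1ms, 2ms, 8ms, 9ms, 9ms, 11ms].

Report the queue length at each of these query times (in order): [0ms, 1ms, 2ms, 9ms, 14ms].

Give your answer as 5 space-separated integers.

Queue lengths at query times:
  query t=0ms: backlog = 1
  query t=1ms: backlog = 1
  query t=2ms: backlog = 1
  query t=9ms: backlog = 2
  query t=14ms: backlog = 0

Answer: 1 1 1 2 0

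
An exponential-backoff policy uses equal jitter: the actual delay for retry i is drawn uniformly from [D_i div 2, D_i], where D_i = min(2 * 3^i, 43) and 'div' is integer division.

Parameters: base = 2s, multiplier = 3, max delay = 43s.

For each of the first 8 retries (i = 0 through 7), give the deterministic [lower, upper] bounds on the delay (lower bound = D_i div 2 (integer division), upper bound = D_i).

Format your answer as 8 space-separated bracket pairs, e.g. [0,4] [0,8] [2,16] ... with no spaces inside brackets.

Answer: [1,2] [3,6] [9,18] [21,43] [21,43] [21,43] [21,43] [21,43]

Derivation:
Computing bounds per retry:
  i=0: D_i=min(2*3^0,43)=2, bounds=[1,2]
  i=1: D_i=min(2*3^1,43)=6, bounds=[3,6]
  i=2: D_i=min(2*3^2,43)=18, bounds=[9,18]
  i=3: D_i=min(2*3^3,43)=43, bounds=[21,43]
  i=4: D_i=min(2*3^4,43)=43, bounds=[21,43]
  i=5: D_i=min(2*3^5,43)=43, bounds=[21,43]
  i=6: D_i=min(2*3^6,43)=43, bounds=[21,43]
  i=7: D_i=min(2*3^7,43)=43, bounds=[21,43]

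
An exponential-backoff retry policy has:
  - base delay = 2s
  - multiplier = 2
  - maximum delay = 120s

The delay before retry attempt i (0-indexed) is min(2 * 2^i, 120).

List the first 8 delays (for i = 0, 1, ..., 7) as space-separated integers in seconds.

Answer: 2 4 8 16 32 64 120 120

Derivation:
Computing each delay:
  i=0: min(2*2^0, 120) = 2
  i=1: min(2*2^1, 120) = 4
  i=2: min(2*2^2, 120) = 8
  i=3: min(2*2^3, 120) = 16
  i=4: min(2*2^4, 120) = 32
  i=5: min(2*2^5, 120) = 64
  i=6: min(2*2^6, 120) = 120
  i=7: min(2*2^7, 120) = 120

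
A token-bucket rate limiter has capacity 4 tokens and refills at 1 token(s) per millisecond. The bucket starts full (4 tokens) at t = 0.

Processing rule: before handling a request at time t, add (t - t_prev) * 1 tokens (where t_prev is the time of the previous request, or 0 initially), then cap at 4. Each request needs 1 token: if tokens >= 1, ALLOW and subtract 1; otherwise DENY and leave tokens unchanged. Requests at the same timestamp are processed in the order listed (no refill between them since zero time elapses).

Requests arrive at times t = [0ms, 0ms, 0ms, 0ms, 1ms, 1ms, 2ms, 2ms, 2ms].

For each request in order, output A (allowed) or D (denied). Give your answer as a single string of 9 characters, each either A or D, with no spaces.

Answer: AAAAADADD

Derivation:
Simulating step by step:
  req#1 t=0ms: ALLOW
  req#2 t=0ms: ALLOW
  req#3 t=0ms: ALLOW
  req#4 t=0ms: ALLOW
  req#5 t=1ms: ALLOW
  req#6 t=1ms: DENY
  req#7 t=2ms: ALLOW
  req#8 t=2ms: DENY
  req#9 t=2ms: DENY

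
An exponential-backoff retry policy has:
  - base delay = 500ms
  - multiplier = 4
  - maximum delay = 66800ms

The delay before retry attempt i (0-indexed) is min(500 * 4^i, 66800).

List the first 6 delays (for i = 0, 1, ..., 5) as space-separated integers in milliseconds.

Computing each delay:
  i=0: min(500*4^0, 66800) = 500
  i=1: min(500*4^1, 66800) = 2000
  i=2: min(500*4^2, 66800) = 8000
  i=3: min(500*4^3, 66800) = 32000
  i=4: min(500*4^4, 66800) = 66800
  i=5: min(500*4^5, 66800) = 66800

Answer: 500 2000 8000 32000 66800 66800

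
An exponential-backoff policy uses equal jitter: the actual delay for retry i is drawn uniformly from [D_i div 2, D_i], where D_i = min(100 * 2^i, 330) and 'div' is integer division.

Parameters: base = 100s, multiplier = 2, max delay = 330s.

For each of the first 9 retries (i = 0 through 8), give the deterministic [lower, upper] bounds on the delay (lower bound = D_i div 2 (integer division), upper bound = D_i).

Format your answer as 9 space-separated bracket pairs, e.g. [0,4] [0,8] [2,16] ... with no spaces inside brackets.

Answer: [50,100] [100,200] [165,330] [165,330] [165,330] [165,330] [165,330] [165,330] [165,330]

Derivation:
Computing bounds per retry:
  i=0: D_i=min(100*2^0,330)=100, bounds=[50,100]
  i=1: D_i=min(100*2^1,330)=200, bounds=[100,200]
  i=2: D_i=min(100*2^2,330)=330, bounds=[165,330]
  i=3: D_i=min(100*2^3,330)=330, bounds=[165,330]
  i=4: D_i=min(100*2^4,330)=330, bounds=[165,330]
  i=5: D_i=min(100*2^5,330)=330, bounds=[165,330]
  i=6: D_i=min(100*2^6,330)=330, bounds=[165,330]
  i=7: D_i=min(100*2^7,330)=330, bounds=[165,330]
  i=8: D_i=min(100*2^8,330)=330, bounds=[165,330]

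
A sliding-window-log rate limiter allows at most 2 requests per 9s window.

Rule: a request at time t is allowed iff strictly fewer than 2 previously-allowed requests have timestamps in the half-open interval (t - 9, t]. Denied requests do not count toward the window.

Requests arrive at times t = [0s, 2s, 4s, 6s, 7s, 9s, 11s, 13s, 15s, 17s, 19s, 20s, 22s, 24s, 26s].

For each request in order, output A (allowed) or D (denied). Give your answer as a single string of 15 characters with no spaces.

Answer: AADDDAADDDAADDD

Derivation:
Tracking allowed requests in the window:
  req#1 t=0s: ALLOW
  req#2 t=2s: ALLOW
  req#3 t=4s: DENY
  req#4 t=6s: DENY
  req#5 t=7s: DENY
  req#6 t=9s: ALLOW
  req#7 t=11s: ALLOW
  req#8 t=13s: DENY
  req#9 t=15s: DENY
  req#10 t=17s: DENY
  req#11 t=19s: ALLOW
  req#12 t=20s: ALLOW
  req#13 t=22s: DENY
  req#14 t=24s: DENY
  req#15 t=26s: DENY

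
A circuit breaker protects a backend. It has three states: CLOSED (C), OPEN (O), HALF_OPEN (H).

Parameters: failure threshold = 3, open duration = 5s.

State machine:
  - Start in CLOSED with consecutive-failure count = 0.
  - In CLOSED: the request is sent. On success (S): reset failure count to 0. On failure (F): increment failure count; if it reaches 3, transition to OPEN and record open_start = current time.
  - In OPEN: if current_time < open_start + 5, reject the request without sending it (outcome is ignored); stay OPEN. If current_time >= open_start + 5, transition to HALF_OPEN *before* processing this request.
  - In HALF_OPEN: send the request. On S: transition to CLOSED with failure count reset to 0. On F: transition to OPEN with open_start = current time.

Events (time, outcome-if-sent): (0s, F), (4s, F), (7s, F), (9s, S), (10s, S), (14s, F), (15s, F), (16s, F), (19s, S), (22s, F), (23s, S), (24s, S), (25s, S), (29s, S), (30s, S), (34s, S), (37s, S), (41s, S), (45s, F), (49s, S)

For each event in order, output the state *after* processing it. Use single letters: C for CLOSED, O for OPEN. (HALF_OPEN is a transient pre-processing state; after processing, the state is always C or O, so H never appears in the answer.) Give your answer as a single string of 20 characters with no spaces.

Answer: CCOOOOOOCCCCCCCCCCCC

Derivation:
State after each event:
  event#1 t=0s outcome=F: state=CLOSED
  event#2 t=4s outcome=F: state=CLOSED
  event#3 t=7s outcome=F: state=OPEN
  event#4 t=9s outcome=S: state=OPEN
  event#5 t=10s outcome=S: state=OPEN
  event#6 t=14s outcome=F: state=OPEN
  event#7 t=15s outcome=F: state=OPEN
  event#8 t=16s outcome=F: state=OPEN
  event#9 t=19s outcome=S: state=CLOSED
  event#10 t=22s outcome=F: state=CLOSED
  event#11 t=23s outcome=S: state=CLOSED
  event#12 t=24s outcome=S: state=CLOSED
  event#13 t=25s outcome=S: state=CLOSED
  event#14 t=29s outcome=S: state=CLOSED
  event#15 t=30s outcome=S: state=CLOSED
  event#16 t=34s outcome=S: state=CLOSED
  event#17 t=37s outcome=S: state=CLOSED
  event#18 t=41s outcome=S: state=CLOSED
  event#19 t=45s outcome=F: state=CLOSED
  event#20 t=49s outcome=S: state=CLOSED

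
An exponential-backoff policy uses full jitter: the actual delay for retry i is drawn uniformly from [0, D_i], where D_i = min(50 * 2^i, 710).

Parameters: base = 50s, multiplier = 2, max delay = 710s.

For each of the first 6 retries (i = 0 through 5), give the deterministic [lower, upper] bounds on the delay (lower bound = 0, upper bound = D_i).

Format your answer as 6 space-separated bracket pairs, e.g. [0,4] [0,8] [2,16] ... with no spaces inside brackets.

Computing bounds per retry:
  i=0: D_i=min(50*2^0,710)=50, bounds=[0,50]
  i=1: D_i=min(50*2^1,710)=100, bounds=[0,100]
  i=2: D_i=min(50*2^2,710)=200, bounds=[0,200]
  i=3: D_i=min(50*2^3,710)=400, bounds=[0,400]
  i=4: D_i=min(50*2^4,710)=710, bounds=[0,710]
  i=5: D_i=min(50*2^5,710)=710, bounds=[0,710]

Answer: [0,50] [0,100] [0,200] [0,400] [0,710] [0,710]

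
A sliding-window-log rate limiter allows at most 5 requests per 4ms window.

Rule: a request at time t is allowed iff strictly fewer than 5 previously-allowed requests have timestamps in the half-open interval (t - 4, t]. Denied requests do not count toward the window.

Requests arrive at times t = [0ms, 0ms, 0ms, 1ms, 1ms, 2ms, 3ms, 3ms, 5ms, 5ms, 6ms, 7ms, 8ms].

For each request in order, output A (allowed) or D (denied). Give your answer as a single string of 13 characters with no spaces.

Tracking allowed requests in the window:
  req#1 t=0ms: ALLOW
  req#2 t=0ms: ALLOW
  req#3 t=0ms: ALLOW
  req#4 t=1ms: ALLOW
  req#5 t=1ms: ALLOW
  req#6 t=2ms: DENY
  req#7 t=3ms: DENY
  req#8 t=3ms: DENY
  req#9 t=5ms: ALLOW
  req#10 t=5ms: ALLOW
  req#11 t=6ms: ALLOW
  req#12 t=7ms: ALLOW
  req#13 t=8ms: ALLOW

Answer: AAAAADDDAAAAA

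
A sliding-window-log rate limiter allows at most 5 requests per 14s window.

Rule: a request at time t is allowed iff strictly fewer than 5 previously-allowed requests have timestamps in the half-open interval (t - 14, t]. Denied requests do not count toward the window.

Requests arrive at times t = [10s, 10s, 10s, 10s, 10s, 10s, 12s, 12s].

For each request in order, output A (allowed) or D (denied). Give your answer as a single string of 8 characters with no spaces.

Answer: AAAAADDD

Derivation:
Tracking allowed requests in the window:
  req#1 t=10s: ALLOW
  req#2 t=10s: ALLOW
  req#3 t=10s: ALLOW
  req#4 t=10s: ALLOW
  req#5 t=10s: ALLOW
  req#6 t=10s: DENY
  req#7 t=12s: DENY
  req#8 t=12s: DENY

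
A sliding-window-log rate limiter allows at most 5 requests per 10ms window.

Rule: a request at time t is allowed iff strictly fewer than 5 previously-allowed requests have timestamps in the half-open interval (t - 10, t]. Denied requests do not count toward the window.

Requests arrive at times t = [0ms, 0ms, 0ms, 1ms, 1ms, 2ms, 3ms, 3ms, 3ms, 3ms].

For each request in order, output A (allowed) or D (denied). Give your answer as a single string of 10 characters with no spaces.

Answer: AAAAADDDDD

Derivation:
Tracking allowed requests in the window:
  req#1 t=0ms: ALLOW
  req#2 t=0ms: ALLOW
  req#3 t=0ms: ALLOW
  req#4 t=1ms: ALLOW
  req#5 t=1ms: ALLOW
  req#6 t=2ms: DENY
  req#7 t=3ms: DENY
  req#8 t=3ms: DENY
  req#9 t=3ms: DENY
  req#10 t=3ms: DENY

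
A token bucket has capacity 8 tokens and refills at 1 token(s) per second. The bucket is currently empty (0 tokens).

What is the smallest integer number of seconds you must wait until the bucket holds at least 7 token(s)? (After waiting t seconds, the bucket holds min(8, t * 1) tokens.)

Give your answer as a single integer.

Answer: 7

Derivation:
Need t * 1 >= 7, so t >= 7/1.
Smallest integer t = ceil(7/1) = 7.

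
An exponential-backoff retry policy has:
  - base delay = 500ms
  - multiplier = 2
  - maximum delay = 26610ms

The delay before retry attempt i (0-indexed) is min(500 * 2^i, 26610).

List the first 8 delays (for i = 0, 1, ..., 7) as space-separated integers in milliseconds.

Computing each delay:
  i=0: min(500*2^0, 26610) = 500
  i=1: min(500*2^1, 26610) = 1000
  i=2: min(500*2^2, 26610) = 2000
  i=3: min(500*2^3, 26610) = 4000
  i=4: min(500*2^4, 26610) = 8000
  i=5: min(500*2^5, 26610) = 16000
  i=6: min(500*2^6, 26610) = 26610
  i=7: min(500*2^7, 26610) = 26610

Answer: 500 1000 2000 4000 8000 16000 26610 26610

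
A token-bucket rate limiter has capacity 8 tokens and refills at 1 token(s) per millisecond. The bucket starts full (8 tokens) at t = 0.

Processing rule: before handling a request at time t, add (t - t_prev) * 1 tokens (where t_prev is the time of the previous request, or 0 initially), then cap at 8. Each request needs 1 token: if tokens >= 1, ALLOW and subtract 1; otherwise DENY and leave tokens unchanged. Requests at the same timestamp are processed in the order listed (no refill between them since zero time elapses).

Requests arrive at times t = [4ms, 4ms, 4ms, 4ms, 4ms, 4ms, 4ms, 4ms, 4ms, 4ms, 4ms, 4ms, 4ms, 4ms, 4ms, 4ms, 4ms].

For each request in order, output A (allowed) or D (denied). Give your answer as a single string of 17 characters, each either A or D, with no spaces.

Simulating step by step:
  req#1 t=4ms: ALLOW
  req#2 t=4ms: ALLOW
  req#3 t=4ms: ALLOW
  req#4 t=4ms: ALLOW
  req#5 t=4ms: ALLOW
  req#6 t=4ms: ALLOW
  req#7 t=4ms: ALLOW
  req#8 t=4ms: ALLOW
  req#9 t=4ms: DENY
  req#10 t=4ms: DENY
  req#11 t=4ms: DENY
  req#12 t=4ms: DENY
  req#13 t=4ms: DENY
  req#14 t=4ms: DENY
  req#15 t=4ms: DENY
  req#16 t=4ms: DENY
  req#17 t=4ms: DENY

Answer: AAAAAAAADDDDDDDDD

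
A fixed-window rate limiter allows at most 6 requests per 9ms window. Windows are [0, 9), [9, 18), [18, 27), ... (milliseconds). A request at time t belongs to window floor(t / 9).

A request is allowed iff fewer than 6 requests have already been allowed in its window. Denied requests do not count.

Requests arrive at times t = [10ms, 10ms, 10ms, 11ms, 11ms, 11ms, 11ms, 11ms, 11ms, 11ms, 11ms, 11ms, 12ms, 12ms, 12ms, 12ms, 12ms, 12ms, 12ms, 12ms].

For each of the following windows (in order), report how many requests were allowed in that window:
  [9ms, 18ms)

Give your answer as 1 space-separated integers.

Answer: 6

Derivation:
Processing requests:
  req#1 t=10ms (window 1): ALLOW
  req#2 t=10ms (window 1): ALLOW
  req#3 t=10ms (window 1): ALLOW
  req#4 t=11ms (window 1): ALLOW
  req#5 t=11ms (window 1): ALLOW
  req#6 t=11ms (window 1): ALLOW
  req#7 t=11ms (window 1): DENY
  req#8 t=11ms (window 1): DENY
  req#9 t=11ms (window 1): DENY
  req#10 t=11ms (window 1): DENY
  req#11 t=11ms (window 1): DENY
  req#12 t=11ms (window 1): DENY
  req#13 t=12ms (window 1): DENY
  req#14 t=12ms (window 1): DENY
  req#15 t=12ms (window 1): DENY
  req#16 t=12ms (window 1): DENY
  req#17 t=12ms (window 1): DENY
  req#18 t=12ms (window 1): DENY
  req#19 t=12ms (window 1): DENY
  req#20 t=12ms (window 1): DENY

Allowed counts by window: 6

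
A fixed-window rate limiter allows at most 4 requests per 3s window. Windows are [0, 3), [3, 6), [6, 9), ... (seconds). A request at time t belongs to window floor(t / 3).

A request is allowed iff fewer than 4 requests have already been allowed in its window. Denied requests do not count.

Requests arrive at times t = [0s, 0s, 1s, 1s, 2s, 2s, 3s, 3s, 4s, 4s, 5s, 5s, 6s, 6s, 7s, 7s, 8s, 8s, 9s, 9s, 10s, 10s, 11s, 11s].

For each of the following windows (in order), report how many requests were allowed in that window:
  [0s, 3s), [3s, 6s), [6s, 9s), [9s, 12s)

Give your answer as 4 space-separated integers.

Processing requests:
  req#1 t=0s (window 0): ALLOW
  req#2 t=0s (window 0): ALLOW
  req#3 t=1s (window 0): ALLOW
  req#4 t=1s (window 0): ALLOW
  req#5 t=2s (window 0): DENY
  req#6 t=2s (window 0): DENY
  req#7 t=3s (window 1): ALLOW
  req#8 t=3s (window 1): ALLOW
  req#9 t=4s (window 1): ALLOW
  req#10 t=4s (window 1): ALLOW
  req#11 t=5s (window 1): DENY
  req#12 t=5s (window 1): DENY
  req#13 t=6s (window 2): ALLOW
  req#14 t=6s (window 2): ALLOW
  req#15 t=7s (window 2): ALLOW
  req#16 t=7s (window 2): ALLOW
  req#17 t=8s (window 2): DENY
  req#18 t=8s (window 2): DENY
  req#19 t=9s (window 3): ALLOW
  req#20 t=9s (window 3): ALLOW
  req#21 t=10s (window 3): ALLOW
  req#22 t=10s (window 3): ALLOW
  req#23 t=11s (window 3): DENY
  req#24 t=11s (window 3): DENY

Allowed counts by window: 4 4 4 4

Answer: 4 4 4 4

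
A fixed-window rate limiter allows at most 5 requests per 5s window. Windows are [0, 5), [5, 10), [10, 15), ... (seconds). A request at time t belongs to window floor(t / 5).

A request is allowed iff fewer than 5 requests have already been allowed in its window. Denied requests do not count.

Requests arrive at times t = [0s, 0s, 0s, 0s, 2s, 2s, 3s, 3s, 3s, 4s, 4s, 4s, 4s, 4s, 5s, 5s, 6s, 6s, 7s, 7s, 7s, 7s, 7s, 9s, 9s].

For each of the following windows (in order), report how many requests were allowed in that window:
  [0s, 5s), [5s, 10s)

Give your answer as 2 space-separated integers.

Answer: 5 5

Derivation:
Processing requests:
  req#1 t=0s (window 0): ALLOW
  req#2 t=0s (window 0): ALLOW
  req#3 t=0s (window 0): ALLOW
  req#4 t=0s (window 0): ALLOW
  req#5 t=2s (window 0): ALLOW
  req#6 t=2s (window 0): DENY
  req#7 t=3s (window 0): DENY
  req#8 t=3s (window 0): DENY
  req#9 t=3s (window 0): DENY
  req#10 t=4s (window 0): DENY
  req#11 t=4s (window 0): DENY
  req#12 t=4s (window 0): DENY
  req#13 t=4s (window 0): DENY
  req#14 t=4s (window 0): DENY
  req#15 t=5s (window 1): ALLOW
  req#16 t=5s (window 1): ALLOW
  req#17 t=6s (window 1): ALLOW
  req#18 t=6s (window 1): ALLOW
  req#19 t=7s (window 1): ALLOW
  req#20 t=7s (window 1): DENY
  req#21 t=7s (window 1): DENY
  req#22 t=7s (window 1): DENY
  req#23 t=7s (window 1): DENY
  req#24 t=9s (window 1): DENY
  req#25 t=9s (window 1): DENY

Allowed counts by window: 5 5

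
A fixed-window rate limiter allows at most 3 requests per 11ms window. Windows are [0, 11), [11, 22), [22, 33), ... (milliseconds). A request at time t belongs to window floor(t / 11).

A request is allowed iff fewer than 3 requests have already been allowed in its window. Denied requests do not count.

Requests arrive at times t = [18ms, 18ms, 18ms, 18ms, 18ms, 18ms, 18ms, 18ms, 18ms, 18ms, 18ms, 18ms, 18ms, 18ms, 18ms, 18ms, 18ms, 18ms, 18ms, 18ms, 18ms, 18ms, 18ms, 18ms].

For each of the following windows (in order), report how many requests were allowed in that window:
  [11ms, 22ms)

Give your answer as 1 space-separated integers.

Answer: 3

Derivation:
Processing requests:
  req#1 t=18ms (window 1): ALLOW
  req#2 t=18ms (window 1): ALLOW
  req#3 t=18ms (window 1): ALLOW
  req#4 t=18ms (window 1): DENY
  req#5 t=18ms (window 1): DENY
  req#6 t=18ms (window 1): DENY
  req#7 t=18ms (window 1): DENY
  req#8 t=18ms (window 1): DENY
  req#9 t=18ms (window 1): DENY
  req#10 t=18ms (window 1): DENY
  req#11 t=18ms (window 1): DENY
  req#12 t=18ms (window 1): DENY
  req#13 t=18ms (window 1): DENY
  req#14 t=18ms (window 1): DENY
  req#15 t=18ms (window 1): DENY
  req#16 t=18ms (window 1): DENY
  req#17 t=18ms (window 1): DENY
  req#18 t=18ms (window 1): DENY
  req#19 t=18ms (window 1): DENY
  req#20 t=18ms (window 1): DENY
  req#21 t=18ms (window 1): DENY
  req#22 t=18ms (window 1): DENY
  req#23 t=18ms (window 1): DENY
  req#24 t=18ms (window 1): DENY

Allowed counts by window: 3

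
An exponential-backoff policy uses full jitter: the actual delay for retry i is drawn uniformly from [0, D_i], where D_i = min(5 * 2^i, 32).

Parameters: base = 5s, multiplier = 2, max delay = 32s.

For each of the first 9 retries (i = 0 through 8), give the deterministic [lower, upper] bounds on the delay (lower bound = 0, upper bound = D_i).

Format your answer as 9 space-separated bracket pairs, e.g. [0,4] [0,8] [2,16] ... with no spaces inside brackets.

Computing bounds per retry:
  i=0: D_i=min(5*2^0,32)=5, bounds=[0,5]
  i=1: D_i=min(5*2^1,32)=10, bounds=[0,10]
  i=2: D_i=min(5*2^2,32)=20, bounds=[0,20]
  i=3: D_i=min(5*2^3,32)=32, bounds=[0,32]
  i=4: D_i=min(5*2^4,32)=32, bounds=[0,32]
  i=5: D_i=min(5*2^5,32)=32, bounds=[0,32]
  i=6: D_i=min(5*2^6,32)=32, bounds=[0,32]
  i=7: D_i=min(5*2^7,32)=32, bounds=[0,32]
  i=8: D_i=min(5*2^8,32)=32, bounds=[0,32]

Answer: [0,5] [0,10] [0,20] [0,32] [0,32] [0,32] [0,32] [0,32] [0,32]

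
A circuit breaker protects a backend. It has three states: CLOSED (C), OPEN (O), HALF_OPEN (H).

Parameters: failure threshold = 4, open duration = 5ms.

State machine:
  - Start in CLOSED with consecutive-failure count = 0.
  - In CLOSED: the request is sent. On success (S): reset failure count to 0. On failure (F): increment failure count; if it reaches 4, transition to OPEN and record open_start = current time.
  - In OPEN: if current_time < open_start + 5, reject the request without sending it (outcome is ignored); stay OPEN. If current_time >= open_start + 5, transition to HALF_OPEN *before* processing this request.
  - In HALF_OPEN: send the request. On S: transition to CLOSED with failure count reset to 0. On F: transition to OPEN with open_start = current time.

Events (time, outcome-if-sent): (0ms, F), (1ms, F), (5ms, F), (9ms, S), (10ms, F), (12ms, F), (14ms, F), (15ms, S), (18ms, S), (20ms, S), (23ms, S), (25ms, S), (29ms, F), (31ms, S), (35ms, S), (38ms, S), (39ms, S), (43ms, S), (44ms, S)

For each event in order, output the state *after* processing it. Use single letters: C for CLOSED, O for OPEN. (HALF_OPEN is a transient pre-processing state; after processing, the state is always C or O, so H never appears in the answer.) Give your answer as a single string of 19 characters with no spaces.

Answer: CCCCCCCCCCCCCCCCCCC

Derivation:
State after each event:
  event#1 t=0ms outcome=F: state=CLOSED
  event#2 t=1ms outcome=F: state=CLOSED
  event#3 t=5ms outcome=F: state=CLOSED
  event#4 t=9ms outcome=S: state=CLOSED
  event#5 t=10ms outcome=F: state=CLOSED
  event#6 t=12ms outcome=F: state=CLOSED
  event#7 t=14ms outcome=F: state=CLOSED
  event#8 t=15ms outcome=S: state=CLOSED
  event#9 t=18ms outcome=S: state=CLOSED
  event#10 t=20ms outcome=S: state=CLOSED
  event#11 t=23ms outcome=S: state=CLOSED
  event#12 t=25ms outcome=S: state=CLOSED
  event#13 t=29ms outcome=F: state=CLOSED
  event#14 t=31ms outcome=S: state=CLOSED
  event#15 t=35ms outcome=S: state=CLOSED
  event#16 t=38ms outcome=S: state=CLOSED
  event#17 t=39ms outcome=S: state=CLOSED
  event#18 t=43ms outcome=S: state=CLOSED
  event#19 t=44ms outcome=S: state=CLOSED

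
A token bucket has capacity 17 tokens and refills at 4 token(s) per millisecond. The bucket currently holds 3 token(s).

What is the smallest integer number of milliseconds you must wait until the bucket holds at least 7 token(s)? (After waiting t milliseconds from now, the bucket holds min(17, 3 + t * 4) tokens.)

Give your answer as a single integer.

Answer: 1

Derivation:
Need 3 + t * 4 >= 7, so t >= 4/4.
Smallest integer t = ceil(4/4) = 1.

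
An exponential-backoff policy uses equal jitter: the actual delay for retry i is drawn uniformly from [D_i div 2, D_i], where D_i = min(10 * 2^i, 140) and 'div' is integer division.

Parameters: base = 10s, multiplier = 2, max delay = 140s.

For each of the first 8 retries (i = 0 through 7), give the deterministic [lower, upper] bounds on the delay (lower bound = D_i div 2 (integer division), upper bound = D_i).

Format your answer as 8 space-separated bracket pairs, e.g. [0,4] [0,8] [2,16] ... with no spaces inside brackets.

Answer: [5,10] [10,20] [20,40] [40,80] [70,140] [70,140] [70,140] [70,140]

Derivation:
Computing bounds per retry:
  i=0: D_i=min(10*2^0,140)=10, bounds=[5,10]
  i=1: D_i=min(10*2^1,140)=20, bounds=[10,20]
  i=2: D_i=min(10*2^2,140)=40, bounds=[20,40]
  i=3: D_i=min(10*2^3,140)=80, bounds=[40,80]
  i=4: D_i=min(10*2^4,140)=140, bounds=[70,140]
  i=5: D_i=min(10*2^5,140)=140, bounds=[70,140]
  i=6: D_i=min(10*2^6,140)=140, bounds=[70,140]
  i=7: D_i=min(10*2^7,140)=140, bounds=[70,140]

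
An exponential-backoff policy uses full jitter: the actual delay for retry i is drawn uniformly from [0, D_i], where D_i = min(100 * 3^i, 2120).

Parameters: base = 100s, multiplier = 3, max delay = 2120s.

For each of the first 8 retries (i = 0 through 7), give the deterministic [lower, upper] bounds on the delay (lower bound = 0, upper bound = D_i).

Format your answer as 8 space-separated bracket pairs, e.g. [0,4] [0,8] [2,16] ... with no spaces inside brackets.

Computing bounds per retry:
  i=0: D_i=min(100*3^0,2120)=100, bounds=[0,100]
  i=1: D_i=min(100*3^1,2120)=300, bounds=[0,300]
  i=2: D_i=min(100*3^2,2120)=900, bounds=[0,900]
  i=3: D_i=min(100*3^3,2120)=2120, bounds=[0,2120]
  i=4: D_i=min(100*3^4,2120)=2120, bounds=[0,2120]
  i=5: D_i=min(100*3^5,2120)=2120, bounds=[0,2120]
  i=6: D_i=min(100*3^6,2120)=2120, bounds=[0,2120]
  i=7: D_i=min(100*3^7,2120)=2120, bounds=[0,2120]

Answer: [0,100] [0,300] [0,900] [0,2120] [0,2120] [0,2120] [0,2120] [0,2120]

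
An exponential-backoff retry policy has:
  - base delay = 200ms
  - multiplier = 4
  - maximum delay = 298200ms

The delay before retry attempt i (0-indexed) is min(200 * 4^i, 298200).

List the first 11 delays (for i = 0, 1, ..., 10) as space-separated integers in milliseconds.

Answer: 200 800 3200 12800 51200 204800 298200 298200 298200 298200 298200

Derivation:
Computing each delay:
  i=0: min(200*4^0, 298200) = 200
  i=1: min(200*4^1, 298200) = 800
  i=2: min(200*4^2, 298200) = 3200
  i=3: min(200*4^3, 298200) = 12800
  i=4: min(200*4^4, 298200) = 51200
  i=5: min(200*4^5, 298200) = 204800
  i=6: min(200*4^6, 298200) = 298200
  i=7: min(200*4^7, 298200) = 298200
  i=8: min(200*4^8, 298200) = 298200
  i=9: min(200*4^9, 298200) = 298200
  i=10: min(200*4^10, 298200) = 298200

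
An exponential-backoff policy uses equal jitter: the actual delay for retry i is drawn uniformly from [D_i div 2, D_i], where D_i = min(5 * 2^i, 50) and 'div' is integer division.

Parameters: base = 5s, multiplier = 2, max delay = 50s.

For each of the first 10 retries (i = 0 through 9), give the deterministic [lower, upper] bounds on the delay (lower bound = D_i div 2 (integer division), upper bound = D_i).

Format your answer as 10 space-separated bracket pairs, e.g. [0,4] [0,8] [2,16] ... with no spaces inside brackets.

Answer: [2,5] [5,10] [10,20] [20,40] [25,50] [25,50] [25,50] [25,50] [25,50] [25,50]

Derivation:
Computing bounds per retry:
  i=0: D_i=min(5*2^0,50)=5, bounds=[2,5]
  i=1: D_i=min(5*2^1,50)=10, bounds=[5,10]
  i=2: D_i=min(5*2^2,50)=20, bounds=[10,20]
  i=3: D_i=min(5*2^3,50)=40, bounds=[20,40]
  i=4: D_i=min(5*2^4,50)=50, bounds=[25,50]
  i=5: D_i=min(5*2^5,50)=50, bounds=[25,50]
  i=6: D_i=min(5*2^6,50)=50, bounds=[25,50]
  i=7: D_i=min(5*2^7,50)=50, bounds=[25,50]
  i=8: D_i=min(5*2^8,50)=50, bounds=[25,50]
  i=9: D_i=min(5*2^9,50)=50, bounds=[25,50]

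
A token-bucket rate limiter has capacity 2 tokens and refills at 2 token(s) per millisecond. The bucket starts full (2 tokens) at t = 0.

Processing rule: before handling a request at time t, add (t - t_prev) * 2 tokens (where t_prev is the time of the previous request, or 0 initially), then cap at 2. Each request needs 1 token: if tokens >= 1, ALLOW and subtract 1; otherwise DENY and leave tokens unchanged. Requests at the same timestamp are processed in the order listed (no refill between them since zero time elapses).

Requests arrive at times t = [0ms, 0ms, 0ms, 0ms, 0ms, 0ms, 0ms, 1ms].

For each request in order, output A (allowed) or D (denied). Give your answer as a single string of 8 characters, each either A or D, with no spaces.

Simulating step by step:
  req#1 t=0ms: ALLOW
  req#2 t=0ms: ALLOW
  req#3 t=0ms: DENY
  req#4 t=0ms: DENY
  req#5 t=0ms: DENY
  req#6 t=0ms: DENY
  req#7 t=0ms: DENY
  req#8 t=1ms: ALLOW

Answer: AADDDDDA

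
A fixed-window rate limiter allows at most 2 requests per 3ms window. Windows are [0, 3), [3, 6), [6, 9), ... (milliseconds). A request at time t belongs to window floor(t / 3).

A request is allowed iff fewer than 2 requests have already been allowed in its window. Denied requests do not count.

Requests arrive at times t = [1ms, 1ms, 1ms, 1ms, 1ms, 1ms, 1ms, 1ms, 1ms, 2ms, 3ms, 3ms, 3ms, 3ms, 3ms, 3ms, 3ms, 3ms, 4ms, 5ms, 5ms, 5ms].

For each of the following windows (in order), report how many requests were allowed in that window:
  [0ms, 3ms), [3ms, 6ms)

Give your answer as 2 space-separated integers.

Processing requests:
  req#1 t=1ms (window 0): ALLOW
  req#2 t=1ms (window 0): ALLOW
  req#3 t=1ms (window 0): DENY
  req#4 t=1ms (window 0): DENY
  req#5 t=1ms (window 0): DENY
  req#6 t=1ms (window 0): DENY
  req#7 t=1ms (window 0): DENY
  req#8 t=1ms (window 0): DENY
  req#9 t=1ms (window 0): DENY
  req#10 t=2ms (window 0): DENY
  req#11 t=3ms (window 1): ALLOW
  req#12 t=3ms (window 1): ALLOW
  req#13 t=3ms (window 1): DENY
  req#14 t=3ms (window 1): DENY
  req#15 t=3ms (window 1): DENY
  req#16 t=3ms (window 1): DENY
  req#17 t=3ms (window 1): DENY
  req#18 t=3ms (window 1): DENY
  req#19 t=4ms (window 1): DENY
  req#20 t=5ms (window 1): DENY
  req#21 t=5ms (window 1): DENY
  req#22 t=5ms (window 1): DENY

Allowed counts by window: 2 2

Answer: 2 2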